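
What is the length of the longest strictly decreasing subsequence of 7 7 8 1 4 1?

3

Let dp[i] be the longest decreasing subsequence ending at position i. Then dp = [1, 1, 1, 2, 2, 3].
The maximum is 3; one witness is 7, 4, 1 at positions 1,5,6.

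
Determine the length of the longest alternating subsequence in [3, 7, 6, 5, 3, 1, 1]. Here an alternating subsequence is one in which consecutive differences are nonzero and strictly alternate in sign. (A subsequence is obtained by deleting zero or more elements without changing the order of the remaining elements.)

A longest alternating subsequence is 3, 7, 6 (positions 1,2,3); its 2 consecutive differences strictly alternate in sign, and length 3 is optimal.

3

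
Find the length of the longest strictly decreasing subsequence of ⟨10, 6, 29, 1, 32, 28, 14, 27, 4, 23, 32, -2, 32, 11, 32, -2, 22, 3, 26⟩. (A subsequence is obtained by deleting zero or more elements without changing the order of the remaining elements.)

Let dp[i] be the longest decreasing subsequence ending at position i. Then dp = [1, 2, 1, 3, 1, 2, 3, 3, 4, 4, 1, 5, 1, 5, 1, 6, 5, 6, 4].
The maximum is 6; one witness is 29, 28, 27, 23, 11, -2 at positions 3,6,8,10,14,16.

6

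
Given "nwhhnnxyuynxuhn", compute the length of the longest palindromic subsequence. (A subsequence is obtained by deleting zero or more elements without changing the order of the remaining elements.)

9

One longest palindromic subsequence is nhxyuyxhn (positions 1,3,7,8,9,10,12,14,15); it reads the same forward and backward, and the interval DP gives dp[1][15] = 9.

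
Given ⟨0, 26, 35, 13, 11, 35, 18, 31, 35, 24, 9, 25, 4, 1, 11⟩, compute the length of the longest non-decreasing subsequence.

5

Let dp[i] be the longest non-decreasing subsequence ending at position i. Then dp = [1, 2, 3, 2, 2, 4, 3, 4, 5, 4, 2, 5, 2, 2, 3].
The maximum is 5; one witness is 0, 26, 35, 35, 35 at positions 1,2,3,6,9.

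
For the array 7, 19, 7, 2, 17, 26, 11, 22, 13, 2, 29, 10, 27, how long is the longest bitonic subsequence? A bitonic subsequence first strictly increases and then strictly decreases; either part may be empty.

6

One longest bitonic subsequence is 7, 19, 26, 22, 13, 10 (positions 1,2,6,8,9,12): it rises to 26 then falls. Length 6 is optimal.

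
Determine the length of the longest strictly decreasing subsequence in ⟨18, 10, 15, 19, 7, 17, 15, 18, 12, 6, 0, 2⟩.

Let dp[i] be the longest decreasing subsequence ending at position i. Then dp = [1, 2, 2, 1, 3, 2, 3, 2, 4, 5, 6, 6].
The maximum is 6; one witness is 18, 17, 15, 12, 6, 0 at positions 1,6,7,9,10,11.

6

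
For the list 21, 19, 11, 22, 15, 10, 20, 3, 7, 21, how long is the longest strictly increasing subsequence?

4

Let dp[i] be the longest increasing subsequence ending at position i. Then dp = [1, 1, 1, 2, 2, 1, 3, 1, 2, 4].
The maximum is 4; one witness is 11, 15, 20, 21 at positions 3,5,7,10.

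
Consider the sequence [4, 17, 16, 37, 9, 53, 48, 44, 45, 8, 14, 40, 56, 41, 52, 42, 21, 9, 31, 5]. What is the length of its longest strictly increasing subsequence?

6

Scanning left to right, the best length ending at each element is: 4→1, 17→2, 16→2, 37→3, 9→2, 53→4, 48→4, 44→4, 45→5, 8→2, 14→3, 40→4, 56→6, 41→5, 52→6, 42→6, 21→4, 9→3, 31→5, 5→2.
So the longest increasing subsequence has length 6, e.g. 4, 17, 37, 44, 45, 56.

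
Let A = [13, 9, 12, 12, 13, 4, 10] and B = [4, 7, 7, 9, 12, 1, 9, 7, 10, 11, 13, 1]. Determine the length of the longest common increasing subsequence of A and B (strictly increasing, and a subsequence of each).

3

For each value that appears in both, track the longest common increasing run ending there.
The best achievable length is 3; one witness is 9, 12, 13 (A-positions 2,3,5, B-positions 4,5,11).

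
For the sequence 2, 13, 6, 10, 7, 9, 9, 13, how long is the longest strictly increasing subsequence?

5

Let dp[i] be the longest increasing subsequence ending at position i. Then dp = [1, 2, 2, 3, 3, 4, 4, 5].
The maximum is 5; one witness is 2, 6, 7, 9, 13 at positions 1,3,5,6,8.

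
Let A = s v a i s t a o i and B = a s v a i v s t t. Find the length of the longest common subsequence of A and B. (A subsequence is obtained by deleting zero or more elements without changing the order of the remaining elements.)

6

Backtracking the LCS table gives one alignment: s (A1,B2) → v (A2,B3) → a (A3,B4) → i (A4,B5) → s (A5,B7) → t (A6,B9).
So the longest common subsequence has length 6.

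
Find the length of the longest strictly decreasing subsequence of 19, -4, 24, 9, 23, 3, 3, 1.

One longest decreasing subsequence is 19, 9, 3, 1 (positions 1,4,6,8), of length 4; no longer one exists.

4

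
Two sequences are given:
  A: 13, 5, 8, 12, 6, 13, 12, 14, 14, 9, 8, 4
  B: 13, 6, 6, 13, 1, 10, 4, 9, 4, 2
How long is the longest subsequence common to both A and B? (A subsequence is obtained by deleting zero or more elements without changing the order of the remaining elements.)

5

A longest common subsequence is 13, 6, 13, 9, 4 (length 5); the LCS DP confirms no longer common subsequence exists.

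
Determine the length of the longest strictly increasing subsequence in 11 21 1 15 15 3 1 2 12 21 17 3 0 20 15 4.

Scanning left to right, the best length ending at each element is: 11→1, 21→2, 1→1, 15→2, 15→2, 3→2, 1→1, 2→2, 12→3, 21→4, 17→4, 3→3, 0→1, 20→5, 15→4, 4→4.
So the longest increasing subsequence has length 5, e.g. 1, 3, 12, 17, 20.

5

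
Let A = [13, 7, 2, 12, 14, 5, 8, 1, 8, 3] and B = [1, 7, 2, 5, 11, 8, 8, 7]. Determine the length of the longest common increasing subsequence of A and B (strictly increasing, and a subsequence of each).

For each value that appears in both, track the longest common increasing run ending there.
The best achievable length is 3; one witness is 2, 5, 8 (A-positions 3,6,7, B-positions 3,4,6).

3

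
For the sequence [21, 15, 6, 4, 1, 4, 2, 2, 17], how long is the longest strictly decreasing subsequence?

5

Scanning left to right, the best length ending at each element is: 21→1, 15→2, 6→3, 4→4, 1→5, 4→4, 2→5, 2→5, 17→2.
So the longest decreasing subsequence has length 5, e.g. 21, 15, 6, 4, 1.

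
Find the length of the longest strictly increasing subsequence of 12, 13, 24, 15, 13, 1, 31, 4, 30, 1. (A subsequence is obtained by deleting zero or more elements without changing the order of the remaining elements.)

Let dp[i] be the longest increasing subsequence ending at position i. Then dp = [1, 2, 3, 3, 2, 1, 4, 2, 4, 1].
The maximum is 4; one witness is 12, 13, 24, 31 at positions 1,2,3,7.

4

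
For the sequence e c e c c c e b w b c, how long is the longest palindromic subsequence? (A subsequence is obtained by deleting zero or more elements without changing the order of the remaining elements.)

7

Using dp[i][j] = 2 + dp[i+1][j−1] if the ends match, else max(dp[i+1][j], dp[i][j−1]):
dp[1][11] = 7. A witness is cecccec at positions 2,3,4,5,6,7,11.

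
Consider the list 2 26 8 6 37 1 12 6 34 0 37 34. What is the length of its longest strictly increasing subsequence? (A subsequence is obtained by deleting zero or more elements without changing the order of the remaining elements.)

5

Scanning left to right, the best length ending at each element is: 2→1, 26→2, 8→2, 6→2, 37→3, 1→1, 12→3, 6→2, 34→4, 0→1, 37→5, 34→4.
So the longest increasing subsequence has length 5, e.g. 2, 8, 12, 34, 37.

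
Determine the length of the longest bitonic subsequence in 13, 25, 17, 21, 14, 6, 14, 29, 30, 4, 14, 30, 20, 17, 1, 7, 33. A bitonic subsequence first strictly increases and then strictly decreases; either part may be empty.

One longest bitonic subsequence is 13, 17, 21, 29, 30, 20, 17, 7 (positions 1,3,4,8,9,13,14,16): it rises to 30 then falls. Length 8 is optimal.

8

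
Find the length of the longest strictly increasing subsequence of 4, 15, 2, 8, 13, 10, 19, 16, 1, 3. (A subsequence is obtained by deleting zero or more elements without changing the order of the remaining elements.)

4

Scanning left to right, the best length ending at each element is: 4→1, 15→2, 2→1, 8→2, 13→3, 10→3, 19→4, 16→4, 1→1, 3→2.
So the longest increasing subsequence has length 4, e.g. 4, 8, 13, 19.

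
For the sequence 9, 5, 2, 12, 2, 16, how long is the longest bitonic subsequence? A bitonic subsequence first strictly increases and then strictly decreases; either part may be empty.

One longest bitonic subsequence is 9, 5, 2 (positions 1,2,5): it rises to 9 then falls. Length 3 is optimal.

3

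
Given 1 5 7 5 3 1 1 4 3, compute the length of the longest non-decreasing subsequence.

One longest non-decreasing subsequence is 1, 1, 1, 4 (positions 1,6,7,8), of length 4; no longer one exists.

4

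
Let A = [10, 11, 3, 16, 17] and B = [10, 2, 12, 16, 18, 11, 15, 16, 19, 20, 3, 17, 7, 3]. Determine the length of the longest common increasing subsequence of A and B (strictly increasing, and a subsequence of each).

A longest common strictly increasing subsequence is 10, 11, 16, 17 (length 4); it appears in order in both A and B, and no longer such subsequence exists.

4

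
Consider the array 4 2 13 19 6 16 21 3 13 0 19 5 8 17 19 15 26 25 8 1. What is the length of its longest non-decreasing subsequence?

One longest non-decreasing subsequence is 2, 3, 5, 8, 17, 19, 26 (positions 2,8,12,13,14,15,17), of length 7; no longer one exists.

7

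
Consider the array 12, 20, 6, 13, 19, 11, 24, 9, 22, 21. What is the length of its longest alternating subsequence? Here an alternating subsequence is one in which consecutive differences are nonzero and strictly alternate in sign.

A longest alternating subsequence is 12, 20, 6, 13, 11, 24, 9, 22, 21 (positions 1,2,3,4,6,7,8,9,10); its 8 consecutive differences strictly alternate in sign, and length 9 is optimal.

9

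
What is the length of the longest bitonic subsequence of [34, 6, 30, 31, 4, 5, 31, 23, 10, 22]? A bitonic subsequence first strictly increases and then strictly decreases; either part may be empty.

5

One longest bitonic subsequence is 6, 30, 31, 23, 22 (positions 2,3,4,8,10): it rises to 31 then falls. Length 5 is optimal.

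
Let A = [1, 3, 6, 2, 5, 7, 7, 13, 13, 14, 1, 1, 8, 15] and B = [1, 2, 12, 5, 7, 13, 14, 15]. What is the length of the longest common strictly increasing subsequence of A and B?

7

A longest common strictly increasing subsequence is 1, 2, 5, 7, 13, 14, 15 (length 7); it appears in order in both A and B, and no longer such subsequence exists.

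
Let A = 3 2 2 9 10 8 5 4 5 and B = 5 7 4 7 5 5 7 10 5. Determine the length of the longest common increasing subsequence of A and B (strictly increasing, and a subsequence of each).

2

A longest common strictly increasing subsequence is 4, 5 (length 2); it appears in order in both A and B, and no longer such subsequence exists.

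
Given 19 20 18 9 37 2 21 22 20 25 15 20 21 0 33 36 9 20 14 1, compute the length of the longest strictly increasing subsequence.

Let dp[i] be the longest increasing subsequence ending at position i. Then dp = [1, 2, 1, 1, 3, 1, 3, 4, 2, 5, 2, 3, 4, 1, 6, 7, 2, 3, 3, 2].
The maximum is 7; one witness is 19, 20, 21, 22, 25, 33, 36 at positions 1,2,7,8,10,15,16.

7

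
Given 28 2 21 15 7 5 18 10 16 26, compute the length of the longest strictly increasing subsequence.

5

Let dp[i] be the longest increasing subsequence ending at position i. Then dp = [1, 1, 2, 2, 2, 2, 3, 3, 4, 5].
The maximum is 5; one witness is 2, 7, 10, 16, 26 at positions 2,5,8,9,10.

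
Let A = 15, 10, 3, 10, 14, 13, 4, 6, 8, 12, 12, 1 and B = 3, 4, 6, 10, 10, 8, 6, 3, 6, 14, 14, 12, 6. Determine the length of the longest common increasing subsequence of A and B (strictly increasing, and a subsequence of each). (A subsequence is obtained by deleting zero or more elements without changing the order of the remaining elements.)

For each value that appears in both, track the longest common increasing run ending there.
The best achievable length is 5; one witness is 3, 4, 6, 8, 12 (A-positions 3,7,8,9,10, B-positions 1,2,3,6,12).

5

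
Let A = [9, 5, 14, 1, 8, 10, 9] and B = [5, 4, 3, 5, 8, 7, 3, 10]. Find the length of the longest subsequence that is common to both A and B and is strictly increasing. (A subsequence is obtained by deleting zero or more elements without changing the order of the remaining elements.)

A longest common strictly increasing subsequence is 5, 8, 10 (length 3); it appears in order in both A and B, and no longer such subsequence exists.

3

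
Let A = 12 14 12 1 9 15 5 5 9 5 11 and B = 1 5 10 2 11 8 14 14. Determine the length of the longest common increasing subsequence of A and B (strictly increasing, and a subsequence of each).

A longest common strictly increasing subsequence is 1, 5, 11 (length 3); it appears in order in both A and B, and no longer such subsequence exists.

3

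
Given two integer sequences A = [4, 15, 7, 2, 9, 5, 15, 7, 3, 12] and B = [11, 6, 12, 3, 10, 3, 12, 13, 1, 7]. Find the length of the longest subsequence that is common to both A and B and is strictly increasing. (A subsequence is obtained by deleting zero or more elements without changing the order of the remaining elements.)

2

A longest common strictly increasing subsequence is 3, 12 (length 2); it appears in order in both A and B, and no longer such subsequence exists.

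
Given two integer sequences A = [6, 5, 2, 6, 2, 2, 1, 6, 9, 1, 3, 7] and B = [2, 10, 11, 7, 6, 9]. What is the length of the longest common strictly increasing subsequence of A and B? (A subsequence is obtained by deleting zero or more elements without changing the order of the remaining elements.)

3

For each value that appears in both, track the longest common increasing run ending there.
The best achievable length is 3; one witness is 2, 6, 9 (A-positions 3,4,9, B-positions 1,5,6).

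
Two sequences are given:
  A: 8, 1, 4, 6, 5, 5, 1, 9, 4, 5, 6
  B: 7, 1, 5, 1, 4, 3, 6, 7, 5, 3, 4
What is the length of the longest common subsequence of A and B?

5

A longest common subsequence is 1, 4, 6, 5, 4 (length 5); the LCS DP confirms no longer common subsequence exists.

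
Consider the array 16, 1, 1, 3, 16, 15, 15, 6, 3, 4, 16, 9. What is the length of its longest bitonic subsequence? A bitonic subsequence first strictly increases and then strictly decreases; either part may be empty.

One longest bitonic subsequence is 1, 3, 16, 15, 6, 4 (positions 2,4,5,7,8,10): it rises to 16 then falls. Length 6 is optimal.

6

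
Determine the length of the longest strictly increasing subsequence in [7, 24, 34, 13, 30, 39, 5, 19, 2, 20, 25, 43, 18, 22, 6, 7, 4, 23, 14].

One longest increasing subsequence is 7, 13, 19, 20, 25, 43 (positions 1,4,8,10,11,12), of length 6; no longer one exists.

6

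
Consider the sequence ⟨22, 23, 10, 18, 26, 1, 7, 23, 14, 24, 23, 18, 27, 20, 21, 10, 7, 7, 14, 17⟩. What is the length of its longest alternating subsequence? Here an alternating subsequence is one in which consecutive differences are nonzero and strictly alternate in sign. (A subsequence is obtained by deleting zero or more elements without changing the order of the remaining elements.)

A longest alternating subsequence is 22, 23, 10, 18, 1, 23, 14, 24, 23, 27, 20, 21, 10, 14 (positions 1,2,3,4,6,8,9,10,11,13,14,15,16,19); its 13 consecutive differences strictly alternate in sign, and length 14 is optimal.

14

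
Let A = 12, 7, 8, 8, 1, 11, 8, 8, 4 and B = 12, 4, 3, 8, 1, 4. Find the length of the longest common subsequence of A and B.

A longest common subsequence is 12, 8, 1, 4 (length 4); the LCS DP confirms no longer common subsequence exists.

4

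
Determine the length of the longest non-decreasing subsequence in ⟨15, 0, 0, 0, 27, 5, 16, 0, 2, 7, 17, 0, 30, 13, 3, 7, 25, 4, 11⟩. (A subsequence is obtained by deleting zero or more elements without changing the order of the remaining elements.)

Scanning left to right, the best length ending at each element is: 15→1, 0→1, 0→2, 0→3, 27→4, 5→4, 16→5, 0→4, 2→5, 7→6, 17→7, 0→5, 30→8, 13→7, 3→6, 7→7, 25→8, 4→7, 11→8.
So the longest non-decreasing subsequence has length 8, e.g. 0, 0, 0, 0, 2, 7, 17, 30.

8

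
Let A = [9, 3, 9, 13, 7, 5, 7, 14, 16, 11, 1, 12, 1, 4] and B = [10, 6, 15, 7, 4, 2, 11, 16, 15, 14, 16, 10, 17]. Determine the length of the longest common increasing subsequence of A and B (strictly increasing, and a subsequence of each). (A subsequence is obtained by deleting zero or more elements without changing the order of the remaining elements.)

A longest common strictly increasing subsequence is 7, 14, 16 (length 3); it appears in order in both A and B, and no longer such subsequence exists.

3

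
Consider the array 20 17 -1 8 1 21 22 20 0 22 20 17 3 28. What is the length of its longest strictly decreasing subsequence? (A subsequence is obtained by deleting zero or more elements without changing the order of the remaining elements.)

5

Scanning left to right, the best length ending at each element is: 20→1, 17→2, -1→3, 8→3, 1→4, 21→1, 22→1, 20→2, 0→5, 22→1, 20→2, 17→3, 3→4, 28→1.
So the longest decreasing subsequence has length 5, e.g. 20, 17, 8, 1, 0.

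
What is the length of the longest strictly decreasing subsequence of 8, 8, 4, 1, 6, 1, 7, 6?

Let dp[i] be the longest decreasing subsequence ending at position i. Then dp = [1, 1, 2, 3, 2, 3, 2, 3].
The maximum is 3; one witness is 8, 4, 1 at positions 1,3,4.

3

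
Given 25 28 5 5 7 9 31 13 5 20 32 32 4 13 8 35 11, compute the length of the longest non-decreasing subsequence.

9

Let dp[i] be the longest non-decreasing subsequence ending at position i. Then dp = [1, 2, 1, 2, 3, 4, 5, 5, 3, 6, 7, 8, 1, 6, 4, 9, 5].
The maximum is 9; one witness is 5, 5, 7, 9, 13, 20, 32, 32, 35 at positions 3,4,5,6,8,10,11,12,16.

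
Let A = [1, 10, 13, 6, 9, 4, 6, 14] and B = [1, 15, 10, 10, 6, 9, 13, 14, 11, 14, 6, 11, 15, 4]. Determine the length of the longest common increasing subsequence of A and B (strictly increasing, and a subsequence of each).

For each value that appears in both, track the longest common increasing run ending there.
The best achievable length is 4; one witness is 1, 6, 9, 14 (A-positions 1,4,5,8, B-positions 1,5,6,8).

4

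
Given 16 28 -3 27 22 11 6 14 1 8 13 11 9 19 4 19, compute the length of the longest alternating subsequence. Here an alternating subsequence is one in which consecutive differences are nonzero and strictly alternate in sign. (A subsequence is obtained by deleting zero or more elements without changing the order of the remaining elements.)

Track the best alternating length ending on an up-step vs a down-step at each position: up/down = 1/1, 2/1, 1/3, 4/3, 4/5, 4/5, 4/5, 6/5, 4/7, 8/7, 8/7, 8/9, 8/9, 10/5, 8/11, 12/5.
The maximum over both is 12; one such subsequence is 16, 28, -3, 27, 11, 14, 1, 13, 11, 19, 4, 19.

12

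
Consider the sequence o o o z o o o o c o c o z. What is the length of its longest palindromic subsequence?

9

One longest palindromic subsequence is ooooooooo (positions 1,2,3,5,6,7,8,10,12); it reads the same forward and backward, and the interval DP gives dp[1][13] = 9.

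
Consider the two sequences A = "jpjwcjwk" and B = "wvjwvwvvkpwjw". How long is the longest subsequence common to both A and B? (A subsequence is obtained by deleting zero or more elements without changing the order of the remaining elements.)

5

A longest common subsequence is jpwjw (length 5); the LCS DP confirms no longer common subsequence exists.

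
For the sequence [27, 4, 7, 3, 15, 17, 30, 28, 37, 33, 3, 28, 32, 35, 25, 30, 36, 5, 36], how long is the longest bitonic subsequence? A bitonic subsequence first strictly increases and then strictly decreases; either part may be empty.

One longest bitonic subsequence is 4, 7, 15, 17, 30, 37, 33, 32, 30, 5 (positions 2,3,5,6,7,9,10,13,16,18): it rises to 37 then falls. Length 10 is optimal.

10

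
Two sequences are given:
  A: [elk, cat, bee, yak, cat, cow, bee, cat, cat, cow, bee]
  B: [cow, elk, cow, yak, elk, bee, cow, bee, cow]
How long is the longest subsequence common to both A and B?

5

A longest common subsequence is elk, bee, cow, bee, cow (length 5); the LCS DP confirms no longer common subsequence exists.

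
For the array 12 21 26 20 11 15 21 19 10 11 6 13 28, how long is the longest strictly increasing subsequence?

4

Let dp[i] be the longest increasing subsequence ending at position i. Then dp = [1, 2, 3, 2, 1, 2, 3, 3, 1, 2, 1, 3, 4].
The maximum is 4; one witness is 12, 21, 26, 28 at positions 1,2,3,13.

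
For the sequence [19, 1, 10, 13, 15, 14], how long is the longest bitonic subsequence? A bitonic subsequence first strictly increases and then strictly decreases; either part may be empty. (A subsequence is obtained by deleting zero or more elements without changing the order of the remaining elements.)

One longest bitonic subsequence is 1, 10, 13, 15, 14 (positions 2,3,4,5,6): it rises to 15 then falls. Length 5 is optimal.

5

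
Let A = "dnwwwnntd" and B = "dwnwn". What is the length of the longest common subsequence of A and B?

4

A longest common subsequence is dnwn (length 4); the LCS DP confirms no longer common subsequence exists.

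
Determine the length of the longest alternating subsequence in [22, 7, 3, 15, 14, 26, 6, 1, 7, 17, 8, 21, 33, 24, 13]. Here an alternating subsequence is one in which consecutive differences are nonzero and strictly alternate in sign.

A longest alternating subsequence is 22, 7, 15, 14, 26, 6, 17, 8, 33, 24 (positions 1,2,4,5,6,7,10,11,13,14); its 9 consecutive differences strictly alternate in sign, and length 10 is optimal.

10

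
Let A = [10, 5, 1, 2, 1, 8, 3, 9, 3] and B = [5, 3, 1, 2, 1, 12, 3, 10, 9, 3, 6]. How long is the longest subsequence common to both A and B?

Backtracking the LCS table gives one alignment: 5 (A2,B1) → 1 (A3,B3) → 2 (A4,B4) → 1 (A5,B5) → 3 (A7,B7) → 9 (A8,B9) → 3 (A9,B10).
So the longest common subsequence has length 7.

7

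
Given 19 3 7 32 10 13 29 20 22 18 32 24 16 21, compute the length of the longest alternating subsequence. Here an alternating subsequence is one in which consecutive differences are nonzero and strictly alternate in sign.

A longest alternating subsequence is 19, 3, 32, 10, 29, 20, 22, 18, 32, 16, 21 (positions 1,2,4,5,7,8,9,10,11,13,14); its 10 consecutive differences strictly alternate in sign, and length 11 is optimal.

11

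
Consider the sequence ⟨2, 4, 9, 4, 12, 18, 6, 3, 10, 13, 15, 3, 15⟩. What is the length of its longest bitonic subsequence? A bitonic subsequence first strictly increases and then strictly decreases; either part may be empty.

One longest bitonic subsequence is 2, 4, 9, 12, 18, 15, 3 (positions 1,2,3,5,6,11,12): it rises to 18 then falls. Length 7 is optimal.

7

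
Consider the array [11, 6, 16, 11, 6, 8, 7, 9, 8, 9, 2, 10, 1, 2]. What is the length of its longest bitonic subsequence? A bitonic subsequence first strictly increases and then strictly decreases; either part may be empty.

7

Let inc[i] be the LIS ending at i and dec[i] the longest strictly decreasing subsequence starting at i. inc = [1, 1, 2, 2, 1, 2, 2, 3, 3, 4, 1, 5, 1, 2], dec = [5, 3, 6, 5, 3, 4, 3, 4, 3, 3, 2, 2, 1, 1].
max_i inc[i]+dec[i]−1 = 7, with one witness 11, 16, 11, 9, 8, 2, 1.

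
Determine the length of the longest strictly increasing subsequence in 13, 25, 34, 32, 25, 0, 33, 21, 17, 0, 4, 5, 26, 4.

4

Let dp[i] be the longest increasing subsequence ending at position i. Then dp = [1, 2, 3, 3, 2, 1, 4, 2, 2, 1, 2, 3, 4, 2].
The maximum is 4; one witness is 13, 25, 32, 33 at positions 1,2,4,7.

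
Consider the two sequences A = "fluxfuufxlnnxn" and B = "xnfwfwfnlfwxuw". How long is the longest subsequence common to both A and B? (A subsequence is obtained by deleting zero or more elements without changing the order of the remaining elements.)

5

A longest common subsequence is ffflx (length 5); the LCS DP confirms no longer common subsequence exists.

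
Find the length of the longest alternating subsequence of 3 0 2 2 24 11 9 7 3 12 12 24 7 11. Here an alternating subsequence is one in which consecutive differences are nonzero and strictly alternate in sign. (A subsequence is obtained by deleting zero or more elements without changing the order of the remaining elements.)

A longest alternating subsequence is 3, 0, 24, 11, 12, 7, 11 (positions 1,2,5,6,10,13,14); its 6 consecutive differences strictly alternate in sign, and length 7 is optimal.

7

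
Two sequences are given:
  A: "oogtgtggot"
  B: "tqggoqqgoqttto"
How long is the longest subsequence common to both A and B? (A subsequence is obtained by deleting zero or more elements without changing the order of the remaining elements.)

6

A longest common subsequence is tgggot (length 6); the LCS DP confirms no longer common subsequence exists.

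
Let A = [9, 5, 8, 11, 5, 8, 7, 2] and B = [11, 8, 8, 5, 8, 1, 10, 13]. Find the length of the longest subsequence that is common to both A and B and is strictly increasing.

A longest common strictly increasing subsequence is 5, 8 (length 2); it appears in order in both A and B, and no longer such subsequence exists.

2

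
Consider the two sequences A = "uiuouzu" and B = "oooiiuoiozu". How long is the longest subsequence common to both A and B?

A longest common subsequence is uiozu (length 5); the LCS DP confirms no longer common subsequence exists.

5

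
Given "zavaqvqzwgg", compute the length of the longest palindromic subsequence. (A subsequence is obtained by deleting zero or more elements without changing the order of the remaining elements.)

Using dp[i][j] = 2 + dp[i+1][j−1] if the ends match, else max(dp[i+1][j], dp[i][j−1]):
dp[1][11] = 5. A witness is zqvqz at positions 1,5,6,7,8.

5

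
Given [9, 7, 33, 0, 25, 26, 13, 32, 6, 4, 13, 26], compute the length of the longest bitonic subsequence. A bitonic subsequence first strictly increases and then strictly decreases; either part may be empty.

One longest bitonic subsequence is 9, 33, 26, 13, 6, 4 (positions 1,3,6,7,9,10): it rises to 33 then falls. Length 6 is optimal.

6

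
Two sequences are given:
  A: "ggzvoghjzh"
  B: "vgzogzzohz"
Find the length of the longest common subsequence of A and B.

6

A longest common subsequence is ggzohz (length 6); the LCS DP confirms no longer common subsequence exists.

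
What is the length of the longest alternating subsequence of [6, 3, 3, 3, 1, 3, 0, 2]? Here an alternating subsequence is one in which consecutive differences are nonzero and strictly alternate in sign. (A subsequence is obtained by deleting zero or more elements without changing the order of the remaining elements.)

A longest alternating subsequence is 6, 1, 3, 0, 2 (positions 1,5,6,7,8); its 4 consecutive differences strictly alternate in sign, and length 5 is optimal.

5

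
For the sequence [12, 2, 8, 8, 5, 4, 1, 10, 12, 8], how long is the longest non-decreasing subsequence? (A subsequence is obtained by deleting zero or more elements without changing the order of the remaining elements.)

Let dp[i] be the longest non-decreasing subsequence ending at position i. Then dp = [1, 1, 2, 3, 2, 2, 1, 4, 5, 4].
The maximum is 5; one witness is 2, 8, 8, 10, 12 at positions 2,3,4,8,9.

5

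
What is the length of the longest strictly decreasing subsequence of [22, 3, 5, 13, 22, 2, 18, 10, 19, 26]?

One longest decreasing subsequence is 22, 3, 2 (positions 1,2,6), of length 3; no longer one exists.

3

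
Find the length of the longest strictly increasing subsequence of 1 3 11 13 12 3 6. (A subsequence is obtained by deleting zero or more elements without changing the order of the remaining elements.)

Let dp[i] be the longest increasing subsequence ending at position i. Then dp = [1, 2, 3, 4, 4, 2, 3].
The maximum is 4; one witness is 1, 3, 11, 13 at positions 1,2,3,4.

4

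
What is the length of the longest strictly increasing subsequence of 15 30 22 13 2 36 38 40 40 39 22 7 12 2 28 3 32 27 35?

6

One longest increasing subsequence is 2, 7, 12, 28, 32, 35 (positions 5,12,13,15,17,19), of length 6; no longer one exists.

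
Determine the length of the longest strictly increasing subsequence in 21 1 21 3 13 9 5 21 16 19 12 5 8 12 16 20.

7

One longest increasing subsequence is 1, 3, 5, 8, 12, 16, 20 (positions 2,4,7,13,14,15,16), of length 7; no longer one exists.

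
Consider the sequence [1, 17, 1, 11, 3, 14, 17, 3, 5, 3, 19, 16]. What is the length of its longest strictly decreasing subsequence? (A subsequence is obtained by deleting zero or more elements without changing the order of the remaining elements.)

Let dp[i] be the longest decreasing subsequence ending at position i. Then dp = [1, 1, 2, 2, 3, 2, 1, 3, 3, 4, 1, 2].
The maximum is 4; one witness is 17, 11, 5, 3 at positions 2,4,9,10.

4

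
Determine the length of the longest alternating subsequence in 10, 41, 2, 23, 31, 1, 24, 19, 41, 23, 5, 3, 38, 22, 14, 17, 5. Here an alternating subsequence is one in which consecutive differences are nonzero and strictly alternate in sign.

13

A longest alternating subsequence is 10, 41, 2, 23, 1, 24, 19, 41, 23, 38, 14, 17, 5 (positions 1,2,3,4,6,7,8,9,10,13,15,16,17); its 12 consecutive differences strictly alternate in sign, and length 13 is optimal.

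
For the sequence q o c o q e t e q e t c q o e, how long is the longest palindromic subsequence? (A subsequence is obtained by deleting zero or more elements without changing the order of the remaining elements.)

9

Using dp[i][j] = 2 + dp[i+1][j−1] if the ends match, else max(dp[i+1][j], dp[i][j−1]):
dp[1][15] = 9. A witness is oqteqetqo at positions 4,5,7,8,9,10,11,13,14.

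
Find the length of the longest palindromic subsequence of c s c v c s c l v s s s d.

7

One longest palindromic subsequence is svcscvs (positions 2,4,5,6,7,9,12); it reads the same forward and backward, and the interval DP gives dp[1][13] = 7.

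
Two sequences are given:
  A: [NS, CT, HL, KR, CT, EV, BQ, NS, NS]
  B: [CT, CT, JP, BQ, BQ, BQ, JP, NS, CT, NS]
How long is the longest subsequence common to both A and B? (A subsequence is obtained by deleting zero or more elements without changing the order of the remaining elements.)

5

Backtracking the LCS table gives one alignment: CT (A2,B1) → CT (A5,B2) → BQ (A7,B6) → NS (A8,B8) → NS (A9,B10).
So the longest common subsequence has length 5.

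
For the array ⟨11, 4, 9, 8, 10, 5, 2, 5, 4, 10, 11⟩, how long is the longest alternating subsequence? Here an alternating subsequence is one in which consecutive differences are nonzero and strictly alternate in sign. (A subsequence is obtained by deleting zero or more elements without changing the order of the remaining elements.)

9

Track the best alternating length ending on an up-step vs a down-step at each position: up/down = 1/1, 1/2, 3/2, 3/4, 5/2, 3/6, 1/6, 7/6, 7/8, 9/2, 9/1.
The maximum over both is 9; one such subsequence is 11, 4, 9, 8, 10, 2, 5, 4, 10.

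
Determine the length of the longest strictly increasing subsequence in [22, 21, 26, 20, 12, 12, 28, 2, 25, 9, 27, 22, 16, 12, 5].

One longest increasing subsequence is 22, 26, 28 (positions 1,3,7), of length 3; no longer one exists.

3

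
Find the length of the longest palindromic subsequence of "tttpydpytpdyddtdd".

Using dp[i][j] = 2 + dp[i+1][j−1] if the ends match, else max(dp[i+1][j], dp[i][j−1]):
dp[1][17] = 9. A witness is tydptpdyt at positions 3,5,6,7,9,10,11,12,15.

9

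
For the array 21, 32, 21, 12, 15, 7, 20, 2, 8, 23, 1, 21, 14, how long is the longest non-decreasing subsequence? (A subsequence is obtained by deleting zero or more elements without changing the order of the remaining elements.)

4

One longest non-decreasing subsequence is 12, 15, 20, 23 (positions 4,5,7,10), of length 4; no longer one exists.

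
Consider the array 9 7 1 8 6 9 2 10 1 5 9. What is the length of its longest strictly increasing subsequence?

Scanning left to right, the best length ending at each element is: 9→1, 7→1, 1→1, 8→2, 6→2, 9→3, 2→2, 10→4, 1→1, 5→3, 9→4.
So the longest increasing subsequence has length 4, e.g. 7, 8, 9, 10.

4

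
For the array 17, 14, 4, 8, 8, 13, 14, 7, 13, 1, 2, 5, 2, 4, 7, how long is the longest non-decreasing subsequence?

5

Let dp[i] be the longest non-decreasing subsequence ending at position i. Then dp = [1, 1, 1, 2, 3, 4, 5, 2, 5, 1, 2, 3, 3, 4, 5].
The maximum is 5; one witness is 4, 8, 8, 13, 14 at positions 3,4,5,6,7.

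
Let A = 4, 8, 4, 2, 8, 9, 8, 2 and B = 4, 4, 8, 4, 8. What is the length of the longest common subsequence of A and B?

A longest common subsequence is 4, 8, 4, 8 (length 4); the LCS DP confirms no longer common subsequence exists.

4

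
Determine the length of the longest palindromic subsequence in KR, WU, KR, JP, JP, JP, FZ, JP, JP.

Using dp[i][j] = 2 + dp[i+1][j−1] if the ends match, else max(dp[i+1][j], dp[i][j−1]):
dp[1][9] = 5. A witness is JP JP FZ JP JP at positions 4,5,7,8,9.

5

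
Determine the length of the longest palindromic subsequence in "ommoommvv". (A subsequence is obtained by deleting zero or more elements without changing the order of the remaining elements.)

6

One longest palindromic subsequence is mmoomm (positions 2,3,4,5,6,7); it reads the same forward and backward, and the interval DP gives dp[1][9] = 6.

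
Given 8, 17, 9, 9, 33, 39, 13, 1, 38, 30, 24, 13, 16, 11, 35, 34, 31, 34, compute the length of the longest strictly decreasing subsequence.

6

Let dp[i] be the longest decreasing subsequence ending at position i. Then dp = [1, 1, 2, 2, 1, 1, 2, 3, 2, 3, 4, 5, 5, 6, 3, 4, 5, 4].
The maximum is 6; one witness is 39, 38, 30, 24, 13, 11 at positions 6,9,10,11,12,14.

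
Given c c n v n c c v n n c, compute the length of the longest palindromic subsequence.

Using dp[i][j] = 2 + dp[i+1][j−1] if the ends match, else max(dp[i+1][j], dp[i][j−1]):
dp[1][11] = 8. A witness is cnnccnnc at positions 1,3,5,6,7,9,10,11.

8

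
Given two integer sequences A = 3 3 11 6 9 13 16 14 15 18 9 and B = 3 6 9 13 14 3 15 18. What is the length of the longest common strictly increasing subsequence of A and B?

7

For each value that appears in both, track the longest common increasing run ending there.
The best achievable length is 7; one witness is 3, 6, 9, 13, 14, 15, 18 (A-positions 1,4,5,6,8,9,10, B-positions 1,2,3,4,5,7,8).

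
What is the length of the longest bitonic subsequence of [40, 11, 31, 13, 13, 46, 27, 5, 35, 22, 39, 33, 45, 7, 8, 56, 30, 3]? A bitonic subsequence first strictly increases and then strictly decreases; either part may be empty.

Let inc[i] be the LIS ending at i and dec[i] the longest strictly decreasing subsequence starting at i. inc = [1, 1, 2, 2, 2, 3, 3, 1, 4, 3, 5, 4, 6, 2, 3, 7, 4, 1], dec = [6, 3, 5, 3, 3, 5, 4, 2, 4, 3, 4, 3, 3, 2, 2, 3, 2, 1].
max_i inc[i]+dec[i]−1 = 9, with one witness 11, 13, 27, 35, 39, 45, 56, 30, 3.

9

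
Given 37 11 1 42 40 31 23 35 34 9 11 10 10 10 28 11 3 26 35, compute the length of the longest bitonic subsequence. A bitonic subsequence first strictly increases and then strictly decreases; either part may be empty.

One longest bitonic subsequence is 37, 42, 40, 35, 34, 28, 11, 3 (positions 1,4,5,8,9,15,16,17): it rises to 42 then falls. Length 8 is optimal.

8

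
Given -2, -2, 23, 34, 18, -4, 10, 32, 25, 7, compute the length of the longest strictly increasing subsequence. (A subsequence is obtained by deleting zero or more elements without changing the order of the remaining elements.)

3

Let dp[i] be the longest increasing subsequence ending at position i. Then dp = [1, 1, 2, 3, 2, 1, 2, 3, 3, 2].
The maximum is 3; one witness is -2, 23, 34 at positions 1,3,4.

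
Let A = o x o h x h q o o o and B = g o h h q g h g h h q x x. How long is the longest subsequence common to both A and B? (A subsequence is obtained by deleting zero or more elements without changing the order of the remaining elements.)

4

A longest common subsequence is ohhq (length 4); the LCS DP confirms no longer common subsequence exists.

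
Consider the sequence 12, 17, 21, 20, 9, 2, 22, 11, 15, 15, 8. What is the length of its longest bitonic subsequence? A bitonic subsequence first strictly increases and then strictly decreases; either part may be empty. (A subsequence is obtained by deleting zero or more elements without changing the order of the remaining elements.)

6

Let inc[i] be the LIS ending at i and dec[i] the longest strictly decreasing subsequence starting at i. inc = [1, 2, 3, 3, 1, 1, 4, 2, 3, 3, 2], dec = [3, 3, 4, 3, 2, 1, 3, 2, 2, 2, 1].
max_i inc[i]+dec[i]−1 = 6, with one witness 12, 17, 21, 20, 15, 8.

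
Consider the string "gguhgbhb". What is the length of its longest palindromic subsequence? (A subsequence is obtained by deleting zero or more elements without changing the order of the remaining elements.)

Using dp[i][j] = 2 + dp[i+1][j−1] if the ends match, else max(dp[i+1][j], dp[i][j−1]):
dp[1][8] = 3. A witness is bhb at positions 6,7,8.

3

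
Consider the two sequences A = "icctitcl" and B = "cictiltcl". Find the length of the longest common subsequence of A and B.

Backtracking the LCS table gives one alignment: i (A1,B2) → c (A3,B3) → t (A4,B4) → i (A5,B5) → t (A6,B7) → c (A7,B8) → l (A8,B9).
So the longest common subsequence has length 7.

7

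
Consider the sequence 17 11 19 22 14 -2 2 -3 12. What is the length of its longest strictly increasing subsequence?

Let dp[i] be the longest increasing subsequence ending at position i. Then dp = [1, 1, 2, 3, 2, 1, 2, 1, 3].
The maximum is 3; one witness is 17, 19, 22 at positions 1,3,4.

3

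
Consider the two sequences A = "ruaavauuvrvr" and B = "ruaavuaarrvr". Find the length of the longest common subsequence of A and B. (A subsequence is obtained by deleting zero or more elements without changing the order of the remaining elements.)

Backtracking the LCS table gives one alignment: r (A1,B1) → u (A2,B2) → a (A3,B3) → a (A4,B4) → v (A5,B5) → a (A6,B8) → r (A10,B10) → v (A11,B11) → r (A12,B12).
So the longest common subsequence has length 9.

9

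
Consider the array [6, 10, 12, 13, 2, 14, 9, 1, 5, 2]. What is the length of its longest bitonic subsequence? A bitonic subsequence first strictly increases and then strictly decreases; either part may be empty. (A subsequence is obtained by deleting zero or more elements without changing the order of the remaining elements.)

One longest bitonic subsequence is 6, 10, 12, 13, 14, 9, 5, 2 (positions 1,2,3,4,6,7,9,10): it rises to 14 then falls. Length 8 is optimal.

8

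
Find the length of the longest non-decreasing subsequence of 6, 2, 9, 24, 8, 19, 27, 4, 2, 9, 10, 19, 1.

Let dp[i] be the longest non-decreasing subsequence ending at position i. Then dp = [1, 1, 2, 3, 2, 3, 4, 2, 2, 3, 4, 5, 1].
The maximum is 5; one witness is 6, 9, 9, 10, 19 at positions 1,3,10,11,12.

5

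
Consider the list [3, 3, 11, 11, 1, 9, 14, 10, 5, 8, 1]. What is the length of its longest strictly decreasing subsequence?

4

One longest decreasing subsequence is 11, 9, 5, 1 (positions 3,6,9,11), of length 4; no longer one exists.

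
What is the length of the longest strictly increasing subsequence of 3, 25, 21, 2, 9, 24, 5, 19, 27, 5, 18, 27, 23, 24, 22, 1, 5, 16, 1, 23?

5

Scanning left to right, the best length ending at each element is: 3→1, 25→2, 21→2, 2→1, 9→2, 24→3, 5→2, 19→3, 27→4, 5→2, 18→3, 27→4, 23→4, 24→5, 22→4, 1→1, 5→2, 16→3, 1→1, 23→5.
So the longest increasing subsequence has length 5, e.g. 3, 9, 19, 23, 24.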